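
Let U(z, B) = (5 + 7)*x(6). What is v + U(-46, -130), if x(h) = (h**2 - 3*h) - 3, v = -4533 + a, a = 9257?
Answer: 4904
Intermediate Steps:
v = 4724 (v = -4533 + 9257 = 4724)
x(h) = -3 + h**2 - 3*h
U(z, B) = 180 (U(z, B) = (5 + 7)*(-3 + 6**2 - 3*6) = 12*(-3 + 36 - 18) = 12*15 = 180)
v + U(-46, -130) = 4724 + 180 = 4904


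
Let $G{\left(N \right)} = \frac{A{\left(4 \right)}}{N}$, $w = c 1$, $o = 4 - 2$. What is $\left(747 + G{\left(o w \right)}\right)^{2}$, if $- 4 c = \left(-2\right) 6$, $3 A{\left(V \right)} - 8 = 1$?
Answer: $\frac{2235025}{4} \approx 5.5876 \cdot 10^{5}$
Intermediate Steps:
$A{\left(V \right)} = 3$ ($A{\left(V \right)} = \frac{8}{3} + \frac{1}{3} \cdot 1 = \frac{8}{3} + \frac{1}{3} = 3$)
$c = 3$ ($c = - \frac{\left(-2\right) 6}{4} = \left(- \frac{1}{4}\right) \left(-12\right) = 3$)
$o = 2$
$w = 3$ ($w = 3 \cdot 1 = 3$)
$G{\left(N \right)} = \frac{3}{N}$
$\left(747 + G{\left(o w \right)}\right)^{2} = \left(747 + \frac{3}{2 \cdot 3}\right)^{2} = \left(747 + \frac{3}{6}\right)^{2} = \left(747 + 3 \cdot \frac{1}{6}\right)^{2} = \left(747 + \frac{1}{2}\right)^{2} = \left(\frac{1495}{2}\right)^{2} = \frac{2235025}{4}$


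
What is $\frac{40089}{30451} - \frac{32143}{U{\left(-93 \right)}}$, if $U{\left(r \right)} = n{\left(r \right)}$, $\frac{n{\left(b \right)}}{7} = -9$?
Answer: $\frac{981312100}{1918413} \approx 511.52$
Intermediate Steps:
$n{\left(b \right)} = -63$ ($n{\left(b \right)} = 7 \left(-9\right) = -63$)
$U{\left(r \right)} = -63$
$\frac{40089}{30451} - \frac{32143}{U{\left(-93 \right)}} = \frac{40089}{30451} - \frac{32143}{-63} = 40089 \cdot \frac{1}{30451} - - \frac{32143}{63} = \frac{40089}{30451} + \frac{32143}{63} = \frac{981312100}{1918413}$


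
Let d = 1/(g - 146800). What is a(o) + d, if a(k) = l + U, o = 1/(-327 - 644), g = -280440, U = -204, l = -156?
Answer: -153806401/427240 ≈ -360.00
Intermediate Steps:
o = -1/971 (o = 1/(-971) = -1/971 ≈ -0.0010299)
a(k) = -360 (a(k) = -156 - 204 = -360)
d = -1/427240 (d = 1/(-280440 - 146800) = 1/(-427240) = -1/427240 ≈ -2.3406e-6)
a(o) + d = -360 - 1/427240 = -153806401/427240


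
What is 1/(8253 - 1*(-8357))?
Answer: 1/16610 ≈ 6.0205e-5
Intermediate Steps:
1/(8253 - 1*(-8357)) = 1/(8253 + 8357) = 1/16610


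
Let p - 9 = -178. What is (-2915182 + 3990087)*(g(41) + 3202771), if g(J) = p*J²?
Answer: 3137305875210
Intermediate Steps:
p = -169 (p = 9 - 178 = -169)
g(J) = -169*J²
(-2915182 + 3990087)*(g(41) + 3202771) = (-2915182 + 3990087)*(-169*41² + 3202771) = 1074905*(-169*1681 + 3202771) = 1074905*(-284089 + 3202771) = 1074905*2918682 = 3137305875210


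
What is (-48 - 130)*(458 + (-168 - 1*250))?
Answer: -7120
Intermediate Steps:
(-48 - 130)*(458 + (-168 - 1*250)) = -178*(458 + (-168 - 250)) = -178*(458 - 418) = -178*40 = -7120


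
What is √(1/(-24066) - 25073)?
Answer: I*√1613509834006/8022 ≈ 158.34*I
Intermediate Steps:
√(1/(-24066) - 25073) = √(-1/24066 - 25073) = √(-603406819/24066) = I*√1613509834006/8022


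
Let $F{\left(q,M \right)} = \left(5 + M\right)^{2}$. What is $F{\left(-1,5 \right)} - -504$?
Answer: $604$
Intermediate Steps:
$F{\left(-1,5 \right)} - -504 = \left(5 + 5\right)^{2} - -504 = 10^{2} + 504 = 100 + 504 = 604$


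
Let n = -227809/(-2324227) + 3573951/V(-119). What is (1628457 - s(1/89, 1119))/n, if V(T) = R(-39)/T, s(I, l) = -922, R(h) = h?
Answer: 49231606645429/329498048259638 ≈ 0.14941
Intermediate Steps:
V(T) = -39/T
n = 329498048259638/30214951 (n = -227809/(-2324227) + 3573951/((-39/(-119))) = -227809*(-1/2324227) + 3573951/((-39*(-1/119))) = 227809/2324227 + 3573951/(39/119) = 227809/2324227 + 3573951*(119/39) = 227809/2324227 + 141766723/13 = 329498048259638/30214951 ≈ 1.0905e+7)
(1628457 - s(1/89, 1119))/n = (1628457 - 1*(-922))/(329498048259638/30214951) = (1628457 + 922)*(30214951/329498048259638) = 1629379*(30214951/329498048259638) = 49231606645429/329498048259638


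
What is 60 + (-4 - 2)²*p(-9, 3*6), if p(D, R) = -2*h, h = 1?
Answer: -12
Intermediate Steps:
p(D, R) = -2 (p(D, R) = -2*1 = -2)
60 + (-4 - 2)²*p(-9, 3*6) = 60 + (-4 - 2)²*(-2) = 60 + (-6)²*(-2) = 60 + 36*(-2) = 60 - 72 = -12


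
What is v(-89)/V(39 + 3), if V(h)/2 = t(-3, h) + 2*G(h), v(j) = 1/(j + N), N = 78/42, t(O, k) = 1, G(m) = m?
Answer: -7/103700 ≈ -6.7502e-5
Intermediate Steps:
N = 13/7 (N = 78*(1/42) = 13/7 ≈ 1.8571)
v(j) = 1/(13/7 + j) (v(j) = 1/(j + 13/7) = 1/(13/7 + j))
V(h) = 2 + 4*h (V(h) = 2*(1 + 2*h) = 2 + 4*h)
v(-89)/V(39 + 3) = (7/(13 + 7*(-89)))/(2 + 4*(39 + 3)) = (7/(13 - 623))/(2 + 4*42) = (7/(-610))/(2 + 168) = (7*(-1/610))/170 = -7/610*1/170 = -7/103700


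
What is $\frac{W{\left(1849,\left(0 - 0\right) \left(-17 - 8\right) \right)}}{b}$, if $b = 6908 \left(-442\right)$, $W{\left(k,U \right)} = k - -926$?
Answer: $- \frac{2775}{3053336} \approx -0.00090884$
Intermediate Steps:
$W{\left(k,U \right)} = 926 + k$ ($W{\left(k,U \right)} = k + 926 = 926 + k$)
$b = -3053336$
$\frac{W{\left(1849,\left(0 - 0\right) \left(-17 - 8\right) \right)}}{b} = \frac{926 + 1849}{-3053336} = 2775 \left(- \frac{1}{3053336}\right) = - \frac{2775}{3053336}$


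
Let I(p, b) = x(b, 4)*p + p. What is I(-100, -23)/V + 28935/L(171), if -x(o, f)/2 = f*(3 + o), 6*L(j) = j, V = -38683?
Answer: 746500970/734977 ≈ 1015.7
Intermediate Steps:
L(j) = j/6
x(o, f) = -2*f*(3 + o)
I(p, b) = p + p*(-24 - 8*b) (I(p, b) = (-2*4*(3 + b))*p + p = (-24 - 8*b)*p + p = p*(-24 - 8*b) + p = p + p*(-24 - 8*b))
I(-100, -23)/V + 28935/L(171) = -1*(-100)*(23 + 8*(-23))/(-38683) + 28935/(((⅙)*171)) = -1*(-100)*(23 - 184)*(-1/38683) + 28935/(57/2) = -1*(-100)*(-161)*(-1/38683) + 28935*(2/57) = -16100*(-1/38683) + 19290/19 = 16100/38683 + 19290/19 = 746500970/734977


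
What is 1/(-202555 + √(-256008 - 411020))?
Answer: -202555/41029195053 - 2*I*√166757/41029195053 ≈ -4.9369e-6 - 1.9906e-8*I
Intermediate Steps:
1/(-202555 + √(-256008 - 411020)) = 1/(-202555 + √(-667028)) = 1/(-202555 + 2*I*√166757)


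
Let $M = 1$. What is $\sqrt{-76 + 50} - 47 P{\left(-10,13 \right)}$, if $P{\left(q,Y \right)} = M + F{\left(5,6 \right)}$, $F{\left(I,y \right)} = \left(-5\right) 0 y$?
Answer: $-47 + i \sqrt{26} \approx -47.0 + 5.099 i$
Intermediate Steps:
$F{\left(I,y \right)} = 0$ ($F{\left(I,y \right)} = 0 y = 0$)
$P{\left(q,Y \right)} = 1$ ($P{\left(q,Y \right)} = 1 + 0 = 1$)
$\sqrt{-76 + 50} - 47 P{\left(-10,13 \right)} = \sqrt{-76 + 50} - 47 = \sqrt{-26} - 47 = i \sqrt{26} - 47 = -47 + i \sqrt{26}$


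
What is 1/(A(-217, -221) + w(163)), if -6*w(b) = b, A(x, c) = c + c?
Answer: -6/2815 ≈ -0.0021314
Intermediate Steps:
A(x, c) = 2*c
w(b) = -b/6
1/(A(-217, -221) + w(163)) = 1/(2*(-221) - ⅙*163) = 1/(-442 - 163/6) = 1/(-2815/6) = -6/2815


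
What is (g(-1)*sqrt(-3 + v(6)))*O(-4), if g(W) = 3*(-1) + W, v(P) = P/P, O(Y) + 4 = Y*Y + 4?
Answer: -64*I*sqrt(2) ≈ -90.51*I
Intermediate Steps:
O(Y) = Y**2 (O(Y) = -4 + (Y*Y + 4) = -4 + (Y**2 + 4) = -4 + (4 + Y**2) = Y**2)
v(P) = 1
g(W) = -3 + W
(g(-1)*sqrt(-3 + v(6)))*O(-4) = ((-3 - 1)*sqrt(-3 + 1))*(-4)**2 = -4*I*sqrt(2)*16 = -64*I*sqrt(2)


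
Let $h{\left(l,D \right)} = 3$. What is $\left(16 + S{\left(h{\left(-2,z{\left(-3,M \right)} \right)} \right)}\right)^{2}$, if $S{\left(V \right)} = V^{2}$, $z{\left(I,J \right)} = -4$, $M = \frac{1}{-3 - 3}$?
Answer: $625$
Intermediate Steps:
$M = - \frac{1}{6}$ ($M = \frac{1}{-6} = - \frac{1}{6} \approx -0.16667$)
$\left(16 + S{\left(h{\left(-2,z{\left(-3,M \right)} \right)} \right)}\right)^{2} = \left(16 + 3^{2}\right)^{2} = \left(16 + 9\right)^{2} = 25^{2} = 625$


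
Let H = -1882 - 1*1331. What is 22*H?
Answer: -70686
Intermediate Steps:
H = -3213 (H = -1882 - 1331 = -3213)
22*H = 22*(-3213) = -70686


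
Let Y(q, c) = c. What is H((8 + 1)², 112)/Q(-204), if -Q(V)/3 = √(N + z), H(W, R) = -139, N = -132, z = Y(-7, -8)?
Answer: -139*I*√35/210 ≈ -3.9159*I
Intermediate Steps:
z = -8
Q(V) = -6*I*√35 (Q(V) = -3*√(-132 - 8) = -6*I*√35)
H((8 + 1)², 112)/Q(-204) = -139*I*√35/210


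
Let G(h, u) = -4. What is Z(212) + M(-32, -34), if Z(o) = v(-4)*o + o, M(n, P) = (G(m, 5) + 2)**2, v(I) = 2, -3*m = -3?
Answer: 640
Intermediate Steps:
m = 1 (m = -1/3*(-3) = 1)
M(n, P) = 4 (M(n, P) = (-4 + 2)**2 = (-2)**2 = 4)
Z(o) = 3*o (Z(o) = 2*o + o = 3*o)
Z(212) + M(-32, -34) = 3*212 + 4 = 636 + 4 = 640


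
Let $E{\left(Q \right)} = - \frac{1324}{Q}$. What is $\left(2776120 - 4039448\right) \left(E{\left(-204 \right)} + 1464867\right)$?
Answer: $- \frac{94381400527744}{51} \approx -1.8506 \cdot 10^{12}$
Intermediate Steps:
$\left(2776120 - 4039448\right) \left(E{\left(-204 \right)} + 1464867\right) = \left(2776120 - 4039448\right) \left(- \frac{1324}{-204} + 1464867\right) = - 1263328 \left(\left(-1324\right) \left(- \frac{1}{204}\right) + 1464867\right) = - 1263328 \left(\frac{331}{51} + 1464867\right) = \left(-1263328\right) \frac{74708548}{51} = - \frac{94381400527744}{51}$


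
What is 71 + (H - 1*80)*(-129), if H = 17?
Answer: 8198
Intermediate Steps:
71 + (H - 1*80)*(-129) = 71 + (17 - 1*80)*(-129) = 71 + (17 - 80)*(-129) = 71 - 63*(-129) = 71 + 8127 = 8198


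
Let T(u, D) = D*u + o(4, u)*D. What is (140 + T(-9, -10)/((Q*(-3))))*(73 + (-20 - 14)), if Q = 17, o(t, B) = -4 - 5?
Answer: 90480/17 ≈ 5322.4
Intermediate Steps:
o(t, B) = -9
T(u, D) = -9*D + D*u (T(u, D) = D*u - 9*D = -9*D + D*u)
(140 + T(-9, -10)/((Q*(-3))))*(73 + (-20 - 14)) = (140 + (-10*(-9 - 9))/((17*(-3))))*(73 + (-20 - 14)) = (140 - 10*(-18)/(-51))*(73 - 34) = (140 + 180*(-1/51))*39 = (140 - 60/17)*39 = (2320/17)*39 = 90480/17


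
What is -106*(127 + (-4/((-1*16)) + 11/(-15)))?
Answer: -402323/30 ≈ -13411.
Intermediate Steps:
-106*(127 + (-4/((-1*16)) + 11/(-15))) = -106*(127 + (-4/(-16) + 11*(-1/15))) = -106*(127 + (-4*(-1/16) - 11/15)) = -106*(127 + (¼ - 11/15)) = -106*(127 - 29/60) = -106*7591/60 = -402323/30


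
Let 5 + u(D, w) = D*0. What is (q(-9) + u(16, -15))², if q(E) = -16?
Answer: 441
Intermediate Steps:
u(D, w) = -5 (u(D, w) = -5 + D*0 = -5 + 0 = -5)
(q(-9) + u(16, -15))² = (-16 - 5)² = (-21)² = 441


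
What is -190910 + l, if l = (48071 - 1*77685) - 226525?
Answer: -447049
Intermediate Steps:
l = -256139 (l = (48071 - 77685) - 226525 = -29614 - 226525 = -256139)
-190910 + l = -190910 - 256139 = -447049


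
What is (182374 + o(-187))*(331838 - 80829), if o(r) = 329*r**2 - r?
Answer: 2933633048258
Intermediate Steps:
o(r) = -r + 329*r**2
(182374 + o(-187))*(331838 - 80829) = (182374 - 187*(-1 + 329*(-187)))*(331838 - 80829) = (182374 - 187*(-1 - 61523))*251009 = (182374 - 187*(-61524))*251009 = (182374 + 11504988)*251009 = 11687362*251009 = 2933633048258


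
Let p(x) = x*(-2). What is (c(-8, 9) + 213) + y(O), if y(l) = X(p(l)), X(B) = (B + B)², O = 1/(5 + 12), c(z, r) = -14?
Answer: 57527/289 ≈ 199.06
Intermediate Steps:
p(x) = -2*x
O = 1/17 ≈ 0.058824
X(B) = 4*B² (X(B) = (2*B)² = 4*B²)
y(l) = 16*l² (y(l) = 4*(-2*l)² = 4*(4*l²) = 16*l²)
(c(-8, 9) + 213) + y(O) = (-14 + 213) + 16*(1/17)² = 199 + 16*(1/289) = 199 + 16/289 = 57527/289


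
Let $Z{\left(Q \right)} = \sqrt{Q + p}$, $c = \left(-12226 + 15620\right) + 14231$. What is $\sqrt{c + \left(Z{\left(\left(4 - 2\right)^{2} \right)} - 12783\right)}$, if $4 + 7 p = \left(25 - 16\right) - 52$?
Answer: $\frac{\sqrt{237258 + 7 i \sqrt{133}}}{7} \approx 69.584 + 0.011838 i$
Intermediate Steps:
$c = 17625$ ($c = 3394 + 14231 = 17625$)
$p = - \frac{47}{7}$ ($p = - \frac{4}{7} + \frac{\left(25 - 16\right) - 52}{7} = - \frac{4}{7} + \frac{9 - 52}{7} = - \frac{4}{7} + \frac{1}{7} \left(-43\right) = - \frac{4}{7} - \frac{43}{7} = - \frac{47}{7} \approx -6.7143$)
$Z{\left(Q \right)} = \sqrt{- \frac{47}{7} + Q}$ ($Z{\left(Q \right)} = \sqrt{Q - \frac{47}{7}} = \sqrt{- \frac{47}{7} + Q}$)
$\sqrt{c + \left(Z{\left(\left(4 - 2\right)^{2} \right)} - 12783\right)} = \sqrt{17625 - \left(12783 - \frac{\sqrt{-329 + 49 \left(4 - 2\right)^{2}}}{7}\right)} = \sqrt{17625 - \left(12783 - \frac{\sqrt{-329 + 49 \cdot 2^{2}}}{7}\right)} = \sqrt{17625 - \left(12783 - \frac{\sqrt{-329 + 49 \cdot 4}}{7}\right)} = \sqrt{17625 - \left(12783 - \frac{\sqrt{-329 + 196}}{7}\right)} = \sqrt{17625 - \left(12783 - \frac{\sqrt{-133}}{7}\right)} = \sqrt{17625 - \left(12783 - \frac{i \sqrt{133}}{7}\right)} = \sqrt{4842 + \frac{i \sqrt{133}}{7}}$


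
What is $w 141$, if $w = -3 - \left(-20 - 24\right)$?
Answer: $5781$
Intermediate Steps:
$w = 41$ ($w = -3 - -44 = -3 + 44 = 41$)
$w 141 = 41 \cdot 141 = 5781$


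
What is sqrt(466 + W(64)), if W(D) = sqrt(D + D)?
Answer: sqrt(466 + 8*sqrt(2)) ≈ 21.848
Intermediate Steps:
W(D) = sqrt(2)*sqrt(D) (W(D) = sqrt(2*D) = sqrt(2)*sqrt(D))
sqrt(466 + W(64)) = sqrt(466 + sqrt(2)*sqrt(64)) = sqrt(466 + sqrt(2)*8) = sqrt(466 + 8*sqrt(2))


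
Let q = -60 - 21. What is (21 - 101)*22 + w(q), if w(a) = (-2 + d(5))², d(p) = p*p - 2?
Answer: -1319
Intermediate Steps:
q = -81
d(p) = -2 + p² (d(p) = p² - 2 = -2 + p²)
w(a) = 441 (w(a) = (-2 + (-2 + 5²))² = (-2 + (-2 + 25))² = (-2 + 23)² = 21² = 441)
(21 - 101)*22 + w(q) = (21 - 101)*22 + 441 = -80*22 + 441 = -1760 + 441 = -1319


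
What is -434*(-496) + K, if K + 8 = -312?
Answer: 214944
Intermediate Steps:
K = -320 (K = -8 - 312 = -320)
-434*(-496) + K = -434*(-496) - 320 = 215264 - 320 = 214944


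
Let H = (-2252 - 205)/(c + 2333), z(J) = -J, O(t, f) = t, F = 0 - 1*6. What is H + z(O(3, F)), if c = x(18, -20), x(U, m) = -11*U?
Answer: -1266/305 ≈ -4.1508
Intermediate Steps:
F = -6 (F = 0 - 6 = -6)
c = -198 (c = -11*18 = -198)
H = -351/305 (H = (-2252 - 205)/(-198 + 2333) = -2457/2135 = -2457*1/2135 = -351/305 ≈ -1.1508)
H + z(O(3, F)) = -351/305 - 1*3 = -351/305 - 3 = -1266/305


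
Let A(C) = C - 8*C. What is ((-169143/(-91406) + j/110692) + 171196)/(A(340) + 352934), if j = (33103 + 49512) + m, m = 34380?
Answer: 866087821276259/1773437428487704 ≈ 0.48837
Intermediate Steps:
j = 116995 (j = (33103 + 49512) + 34380 = 82615 + 34380 = 116995)
A(C) = -7*C
((-169143/(-91406) + j/110692) + 171196)/(A(340) + 352934) = ((-169143/(-91406) + 116995/110692) + 171196)/(-7*340 + 352934) = ((-169143*(-1/91406) + 116995*(1/110692)) + 171196)/(-2380 + 352934) = ((169143/91406 + 116995/110692) + 171196)/350554 = (14708410963/5058956476 + 171196)*(1/350554) = (866087821276259/5058956476)*(1/350554) = 866087821276259/1773437428487704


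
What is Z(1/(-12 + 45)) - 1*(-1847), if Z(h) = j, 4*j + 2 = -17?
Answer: 7369/4 ≈ 1842.3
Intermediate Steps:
j = -19/4 (j = -½ + (¼)*(-17) = -½ - 17/4 = -19/4 ≈ -4.7500)
Z(h) = -19/4
Z(1/(-12 + 45)) - 1*(-1847) = -19/4 - 1*(-1847) = -19/4 + 1847 = 7369/4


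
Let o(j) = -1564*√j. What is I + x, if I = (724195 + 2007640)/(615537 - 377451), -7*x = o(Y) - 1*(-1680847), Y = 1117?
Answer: -57166716571/238086 + 1564*√1117/7 ≈ -2.3264e+5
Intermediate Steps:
x = -240121 + 1564*√1117/7 (x = -(-1564*√1117 - 1*(-1680847))/7 = -(-1564*√1117 + 1680847)/7 = -(1680847 - 1564*√1117)/7 = -240121 + 1564*√1117/7 ≈ -2.3265e+5)
I = 2731835/238086 ≈ 11.474
I + x = 2731835/238086 + (-240121 + 1564*√1117/7) = -57166716571/238086 + 1564*√1117/7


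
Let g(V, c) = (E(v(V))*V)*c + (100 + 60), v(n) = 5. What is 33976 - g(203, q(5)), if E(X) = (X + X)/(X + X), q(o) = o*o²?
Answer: 8441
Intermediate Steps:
q(o) = o³
E(X) = 1 (E(X) = (2*X)/((2*X)) = (2*X)*(1/(2*X)) = 1)
g(V, c) = 160 + V*c (g(V, c) = (1*V)*c + (100 + 60) = V*c + 160 = 160 + V*c)
33976 - g(203, q(5)) = 33976 - (160 + 203*5³) = 33976 - (160 + 203*125) = 33976 - (160 + 25375) = 33976 - 1*25535 = 33976 - 25535 = 8441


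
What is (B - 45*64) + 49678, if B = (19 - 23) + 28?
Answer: 46822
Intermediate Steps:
B = 24 (B = -4 + 28 = 24)
(B - 45*64) + 49678 = (24 - 45*64) + 49678 = (24 - 2880) + 49678 = -2856 + 49678 = 46822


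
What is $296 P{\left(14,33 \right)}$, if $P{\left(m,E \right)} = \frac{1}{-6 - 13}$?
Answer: $- \frac{296}{19} \approx -15.579$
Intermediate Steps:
$P{\left(m,E \right)} = - \frac{1}{19}$ ($P{\left(m,E \right)} = \frac{1}{-19} = - \frac{1}{19}$)
$296 P{\left(14,33 \right)} = 296 \left(- \frac{1}{19}\right) = - \frac{296}{19}$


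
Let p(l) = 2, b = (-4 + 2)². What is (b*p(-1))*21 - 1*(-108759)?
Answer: 108927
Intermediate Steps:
b = 4 (b = (-2)² = 4)
(b*p(-1))*21 - 1*(-108759) = (4*2)*21 - 1*(-108759) = 8*21 + 108759 = 168 + 108759 = 108927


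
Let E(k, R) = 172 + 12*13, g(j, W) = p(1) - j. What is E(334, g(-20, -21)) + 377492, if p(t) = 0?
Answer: 377820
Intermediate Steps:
g(j, W) = -j (g(j, W) = 0 - j = -j)
E(k, R) = 328 (E(k, R) = 172 + 156 = 328)
E(334, g(-20, -21)) + 377492 = 328 + 377492 = 377820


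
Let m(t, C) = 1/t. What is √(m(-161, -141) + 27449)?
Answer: 6*√19764038/161 ≈ 165.68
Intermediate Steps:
√(m(-161, -141) + 27449) = √(1/(-161) + 27449) = √(-1/161 + 27449) = √(4419288/161) = 6*√19764038/161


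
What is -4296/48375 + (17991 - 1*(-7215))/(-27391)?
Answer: -10364434/10271625 ≈ -1.0090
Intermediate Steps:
-4296/48375 + (17991 - 1*(-7215))/(-27391) = -4296*1/48375 + (17991 + 7215)*(-1/27391) = -1432/16125 + 25206*(-1/27391) = -1432/16125 - 25206/27391 = -10364434/10271625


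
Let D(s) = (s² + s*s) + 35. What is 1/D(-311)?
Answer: 1/193477 ≈ 5.1686e-6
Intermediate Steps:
D(s) = 35 + 2*s² (D(s) = (s² + s²) + 35 = 2*s² + 35 = 35 + 2*s²)
1/D(-311) = 1/(35 + 2*(-311)²) = 1/(35 + 2*96721) = 1/(35 + 193442) = 1/193477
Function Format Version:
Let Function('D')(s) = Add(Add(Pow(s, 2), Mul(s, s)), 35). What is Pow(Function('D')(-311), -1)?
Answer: Rational(1, 193477) ≈ 5.1686e-6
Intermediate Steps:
Function('D')(s) = Add(35, Mul(2, Pow(s, 2))) (Function('D')(s) = Add(Add(Pow(s, 2), Pow(s, 2)), 35) = Add(Mul(2, Pow(s, 2)), 35) = Add(35, Mul(2, Pow(s, 2))))
Pow(Function('D')(-311), -1) = Pow(Add(35, Mul(2, Pow(-311, 2))), -1) = Pow(Add(35, Mul(2, 96721)), -1) = Pow(Add(35, 193442), -1) = Pow(193477, -1) = Rational(1, 193477)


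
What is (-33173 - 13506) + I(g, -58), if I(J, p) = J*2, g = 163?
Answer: -46353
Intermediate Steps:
I(J, p) = 2*J
(-33173 - 13506) + I(g, -58) = (-33173 - 13506) + 2*163 = -46679 + 326 = -46353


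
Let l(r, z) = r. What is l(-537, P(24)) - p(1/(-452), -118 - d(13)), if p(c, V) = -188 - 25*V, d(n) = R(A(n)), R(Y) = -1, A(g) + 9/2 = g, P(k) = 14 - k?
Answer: -3274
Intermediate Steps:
A(g) = -9/2 + g
d(n) = -1
p(c, V) = -188 - 25*V
l(-537, P(24)) - p(1/(-452), -118 - d(13)) = -537 - (-188 - 25*(-118 - 1*(-1))) = -537 - (-188 - 25*(-118 + 1)) = -537 - (-188 - 25*(-117)) = -537 - (-188 + 2925) = -537 - 1*2737 = -537 - 2737 = -3274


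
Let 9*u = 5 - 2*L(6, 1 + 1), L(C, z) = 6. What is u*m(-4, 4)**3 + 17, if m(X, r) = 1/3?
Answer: 4124/243 ≈ 16.971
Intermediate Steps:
m(X, r) = 1/3
u = -7/9 (u = (5 - 2*6)/9 = (5 - 12)/9 = (1/9)*(-7) = -7/9 ≈ -0.77778)
u*m(-4, 4)**3 + 17 = -7*(1/3)**3/9 + 17 = -7/9*1/27 + 17 = -7/243 + 17 = 4124/243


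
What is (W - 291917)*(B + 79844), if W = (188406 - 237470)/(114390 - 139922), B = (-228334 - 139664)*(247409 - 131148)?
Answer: 79718675551312936130/6383 ≈ 1.2489e+16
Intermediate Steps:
B = -42783815478 (B = -367998*116261 = -42783815478)
W = 12266/6383 (W = -49064/(-25532) = -49064*(-1/25532) = 12266/6383 ≈ 1.9217)
(W - 291917)*(B + 79844) = (12266/6383 - 291917)*(-42783815478 + 79844) = -1863293945/6383*(-42783735634) = 79718675551312936130/6383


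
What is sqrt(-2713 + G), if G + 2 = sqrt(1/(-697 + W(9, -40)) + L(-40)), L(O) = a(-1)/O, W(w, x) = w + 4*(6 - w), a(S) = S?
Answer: sqrt(-13303500 + 35*sqrt(462))/70 ≈ 52.104*I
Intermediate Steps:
W(w, x) = 24 - 3*w (W(w, x) = w + (24 - 4*w) = 24 - 3*w)
L(O) = -1/O
G = -2 + sqrt(462)/140 (G = -2 + sqrt(1/(-697 + (24 - 3*9)) - 1/(-40)) = -2 + sqrt(1/(-697 + (24 - 27)) - 1*(-1/40)) = -2 + sqrt(1/(-697 - 3) + 1/40) = -2 + sqrt(1/(-700) + 1/40) = -2 + sqrt(-1/700 + 1/40) = -2 + sqrt(33/1400) = -2 + sqrt(462)/140 ≈ -1.8465)
sqrt(-2713 + G) = sqrt(-2713 + (-2 + sqrt(462)/140)) = sqrt(-2715 + sqrt(462)/140)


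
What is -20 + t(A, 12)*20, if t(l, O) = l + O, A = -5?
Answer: 120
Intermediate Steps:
t(l, O) = O + l
-20 + t(A, 12)*20 = -20 + (12 - 5)*20 = -20 + 7*20 = -20 + 140 = 120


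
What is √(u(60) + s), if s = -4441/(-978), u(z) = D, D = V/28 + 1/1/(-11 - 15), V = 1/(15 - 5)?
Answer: I*√100557162930/68460 ≈ 4.632*I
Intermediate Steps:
V = ⅒ (V = 1/10 = ⅒ ≈ 0.10000)
D = -7279/280 (D = (⅒)/28 + 1/1/(-11 - 15) = (⅒)*(1/28) + 1/1/(-26) = 1/280 + 1/(-1/26) = 1/280 + 1*(-26) = 1/280 - 26 = -7279/280 ≈ -25.996)
u(z) = -7279/280
s = 4441/978 (s = -4441*(-1/978) = 4441/978 ≈ 4.5409)
√(u(60) + s) = √(-7279/280 + 4441/978) = √(-2937691/136920) = I*√100557162930/68460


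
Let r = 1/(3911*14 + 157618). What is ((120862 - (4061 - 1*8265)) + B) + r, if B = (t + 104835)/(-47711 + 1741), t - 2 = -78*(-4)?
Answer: 610482307618991/4881370420 ≈ 1.2506e+5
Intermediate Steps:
r = 1/212372 (r = 1/(54754 + 157618) = 1/212372 ≈ 4.7087e-6)
t = 314 (t = 2 - 78*(-4) = 2 + 312 = 314)
B = -105149/45970 (B = (314 + 104835)/(-47711 + 1741) = 105149/(-45970) = 105149*(-1/45970) = -105149/45970 ≈ -2.2873)
((120862 - (4061 - 1*8265)) + B) + r = ((120862 - (4061 - 1*8265)) - 105149/45970) + 1/212372 = ((120862 - (4061 - 8265)) - 105149/45970) + 1/212372 = ((120862 - 1*(-4204)) - 105149/45970) + 1/212372 = ((120862 + 4204) - 105149/45970) + 1/212372 = (125066 - 105149/45970) + 1/212372 = 5749178871/45970 + 1/212372 = 610482307618991/4881370420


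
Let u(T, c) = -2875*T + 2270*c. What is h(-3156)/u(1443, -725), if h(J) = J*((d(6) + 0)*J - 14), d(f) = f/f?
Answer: -2000904/1158875 ≈ -1.7266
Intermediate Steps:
d(f) = 1
h(J) = J*(-14 + J) (h(J) = J*((1 + 0)*J - 14) = J*(1*J - 14) = J*(J - 14) = J*(-14 + J))
h(-3156)/u(1443, -725) = (-3156*(-14 - 3156))/(-2875*1443 + 2270*(-725)) = (-3156*(-3170))/(-4148625 - 1645750) = 10004520/(-5794375) = 10004520*(-1/5794375) = -2000904/1158875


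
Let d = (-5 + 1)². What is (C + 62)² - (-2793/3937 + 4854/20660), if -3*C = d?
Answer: 1175513838319/366022890 ≈ 3211.6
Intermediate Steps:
d = 16 (d = (-4)² = 16)
C = -16/3 (C = -⅓*16 = -16/3 ≈ -5.3333)
(C + 62)² - (-2793/3937 + 4854/20660) = (-16/3 + 62)² - (-2793/3937 + 4854/20660) = (170/3)² - (-2793*1/3937 + 4854*(1/20660)) = 28900/9 - (-2793/3937 + 2427/10330) = 28900/9 - 1*(-19296591/40669210) = 28900/9 + 19296591/40669210 = 1175513838319/366022890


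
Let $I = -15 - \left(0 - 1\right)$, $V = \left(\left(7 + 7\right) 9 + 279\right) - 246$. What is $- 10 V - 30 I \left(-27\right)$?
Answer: $-12930$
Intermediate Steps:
$V = 159$ ($V = \left(14 \cdot 9 + 279\right) - 246 = \left(126 + 279\right) - 246 = 405 - 246 = 159$)
$I = -14$ ($I = -15 - -1 = -15 + 1 = -14$)
$- 10 V - 30 I \left(-27\right) = \left(-10\right) 159 - 30 \left(-14\right) \left(-27\right) = -1590 - \left(-420\right) \left(-27\right) = -1590 - 11340 = -12930$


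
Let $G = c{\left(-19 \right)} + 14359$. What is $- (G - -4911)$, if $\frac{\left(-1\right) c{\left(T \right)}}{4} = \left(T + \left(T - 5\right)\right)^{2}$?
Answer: $-11874$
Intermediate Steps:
$c{\left(T \right)} = - 4 \left(-5 + 2 T\right)^{2}$ ($c{\left(T \right)} = - 4 \left(T + \left(T - 5\right)\right)^{2} = - 4 \left(T + \left(-5 + T\right)\right)^{2} = - 4 \left(-5 + 2 T\right)^{2}$)
$G = 6963$ ($G = - 4 \left(-5 + 2 \left(-19\right)\right)^{2} + 14359 = - 4 \left(-5 - 38\right)^{2} + 14359 = - 4 \left(-43\right)^{2} + 14359 = \left(-4\right) 1849 + 14359 = -7396 + 14359 = 6963$)
$- (G - -4911) = - (6963 - -4911) = - (6963 + 4911) = \left(-1\right) 11874 = -11874$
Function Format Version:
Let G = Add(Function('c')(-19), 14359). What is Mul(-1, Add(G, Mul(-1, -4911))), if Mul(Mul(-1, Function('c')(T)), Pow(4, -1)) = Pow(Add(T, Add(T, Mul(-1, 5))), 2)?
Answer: -11874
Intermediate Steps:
Function('c')(T) = Mul(-4, Pow(Add(-5, Mul(2, T)), 2)) (Function('c')(T) = Mul(-4, Pow(Add(T, Add(T, Mul(-1, 5))), 2)) = Mul(-4, Pow(Add(T, Add(T, -5)), 2)) = Mul(-4, Pow(Add(T, Add(-5, T)), 2)) = Mul(-4, Pow(Add(-5, Mul(2, T)), 2)))
G = 6963 (G = Add(Mul(-4, Pow(Add(-5, Mul(2, -19)), 2)), 14359) = Add(Mul(-4, Pow(Add(-5, -38), 2)), 14359) = Add(Mul(-4, Pow(-43, 2)), 14359) = Add(Mul(-4, 1849), 14359) = Add(-7396, 14359) = 6963)
Mul(-1, Add(G, Mul(-1, -4911))) = Mul(-1, Add(6963, Mul(-1, -4911))) = Mul(-1, Add(6963, 4911)) = Mul(-1, 11874) = -11874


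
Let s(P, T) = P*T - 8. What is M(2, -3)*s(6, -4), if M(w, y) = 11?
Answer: -352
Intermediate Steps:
s(P, T) = -8 + P*T
M(2, -3)*s(6, -4) = 11*(-8 + 6*(-4)) = 11*(-8 - 24) = 11*(-32) = -352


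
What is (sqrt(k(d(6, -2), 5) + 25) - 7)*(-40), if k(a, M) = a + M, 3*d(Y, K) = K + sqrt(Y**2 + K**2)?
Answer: 280 - 40*sqrt(264 + 6*sqrt(10))/3 ≈ 55.709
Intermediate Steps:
d(Y, K) = K/3 + sqrt(K**2 + Y**2)/3 (d(Y, K) = (K + sqrt(Y**2 + K**2))/3 = (K + sqrt(K**2 + Y**2))/3 = K/3 + sqrt(K**2 + Y**2)/3)
k(a, M) = M + a
(sqrt(k(d(6, -2), 5) + 25) - 7)*(-40) = (sqrt((5 + ((1/3)*(-2) + sqrt((-2)**2 + 6**2)/3)) + 25) - 7)*(-40) = (sqrt((5 + (-2/3 + sqrt(4 + 36)/3)) + 25) - 7)*(-40) = (sqrt((5 + (-2/3 + sqrt(40)/3)) + 25) - 7)*(-40) = (sqrt((5 + (-2/3 + (2*sqrt(10))/3)) + 25) - 7)*(-40) = (sqrt((5 + (-2/3 + 2*sqrt(10)/3)) + 25) - 7)*(-40) = (sqrt((13/3 + 2*sqrt(10)/3) + 25) - 7)*(-40) = (sqrt(88/3 + 2*sqrt(10)/3) - 7)*(-40) = (-7 + sqrt(88/3 + 2*sqrt(10)/3))*(-40) = 280 - 40*sqrt(88/3 + 2*sqrt(10)/3)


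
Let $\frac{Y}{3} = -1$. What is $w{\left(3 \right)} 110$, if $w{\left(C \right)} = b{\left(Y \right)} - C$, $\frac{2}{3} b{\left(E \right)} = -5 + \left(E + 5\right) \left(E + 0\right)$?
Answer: $-2145$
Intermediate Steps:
$Y = -3$ ($Y = 3 \left(-1\right) = -3$)
$b{\left(E \right)} = - \frac{15}{2} + \frac{3 E \left(5 + E\right)}{2}$ ($b{\left(E \right)} = \frac{3 \left(-5 + \left(E + 5\right) \left(E + 0\right)\right)}{2} = \frac{3 \left(-5 + \left(5 + E\right) E\right)}{2} = \frac{3 \left(-5 + E \left(5 + E\right)\right)}{2} = - \frac{15}{2} + \frac{3 E \left(5 + E\right)}{2}$)
$w{\left(C \right)} = - \frac{33}{2} - C$ ($w{\left(C \right)} = \left(- \frac{15}{2} + \frac{3 \left(-3\right)^{2}}{2} + \frac{15}{2} \left(-3\right)\right) - C = \left(- \frac{15}{2} + \frac{3}{2} \cdot 9 - \frac{45}{2}\right) - C = \left(- \frac{15}{2} + \frac{27}{2} - \frac{45}{2}\right) - C = - \frac{33}{2} - C$)
$w{\left(3 \right)} 110 = \left(- \frac{33}{2} - 3\right) 110 = \left(- \frac{39}{2}\right) 110 = -2145$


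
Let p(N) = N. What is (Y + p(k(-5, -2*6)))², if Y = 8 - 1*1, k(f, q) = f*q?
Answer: 4489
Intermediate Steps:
Y = 7 (Y = 8 - 1 = 7)
(Y + p(k(-5, -2*6)))² = (7 - (-10)*6)² = (7 - 5*(-12))² = (7 + 60)² = 67² = 4489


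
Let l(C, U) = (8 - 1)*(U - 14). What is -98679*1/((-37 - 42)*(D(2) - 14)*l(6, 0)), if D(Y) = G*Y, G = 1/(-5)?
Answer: 23495/26544 ≈ 0.88513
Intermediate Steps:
G = -1/5 ≈ -0.20000
D(Y) = -Y/5
l(C, U) = -98 + 7*U (l(C, U) = 7*(-14 + U) = -98 + 7*U)
-98679*1/((-37 - 42)*(D(2) - 14)*l(6, 0)) = -98679*1/((-98 + 7*0)*(-37 - 42)*(-1/5*2 - 14)) = -98679*(-1/(79*(-98 + 0)*(-2/5 - 14))) = -98679/((-(-7742)*(-72)/5)) = -98679/((-98*5688/5)) = -98679/(-557424/5) = -98679*(-5/557424) = 23495/26544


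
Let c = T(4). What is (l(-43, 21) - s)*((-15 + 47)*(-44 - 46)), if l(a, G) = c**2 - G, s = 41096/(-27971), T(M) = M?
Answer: 284425920/27971 ≈ 10169.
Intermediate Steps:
c = 4
s = -41096/27971 (s = 41096*(-1/27971) = -41096/27971 ≈ -1.4692)
l(a, G) = 16 - G (l(a, G) = 4**2 - G = 16 - G)
(l(-43, 21) - s)*((-15 + 47)*(-44 - 46)) = ((16 - 1*21) - 1*(-41096/27971))*((-15 + 47)*(-44 - 46)) = ((16 - 21) + 41096/27971)*(32*(-90)) = (-5 + 41096/27971)*(-2880) = -98759/27971*(-2880) = 284425920/27971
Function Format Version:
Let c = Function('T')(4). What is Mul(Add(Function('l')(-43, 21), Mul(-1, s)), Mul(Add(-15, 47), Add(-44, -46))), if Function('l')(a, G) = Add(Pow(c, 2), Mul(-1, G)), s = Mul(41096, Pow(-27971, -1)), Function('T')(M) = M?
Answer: Rational(284425920, 27971) ≈ 10169.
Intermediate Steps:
c = 4
s = Rational(-41096, 27971) (s = Mul(41096, Rational(-1, 27971)) = Rational(-41096, 27971) ≈ -1.4692)
Function('l')(a, G) = Add(16, Mul(-1, G)) (Function('l')(a, G) = Add(Pow(4, 2), Mul(-1, G)) = Add(16, Mul(-1, G)))
Mul(Add(Function('l')(-43, 21), Mul(-1, s)), Mul(Add(-15, 47), Add(-44, -46))) = Mul(Add(Add(16, Mul(-1, 21)), Mul(-1, Rational(-41096, 27971))), Mul(Add(-15, 47), Add(-44, -46))) = Mul(Add(Add(16, -21), Rational(41096, 27971)), Mul(32, -90)) = Mul(Add(-5, Rational(41096, 27971)), -2880) = Mul(Rational(-98759, 27971), -2880) = Rational(284425920, 27971)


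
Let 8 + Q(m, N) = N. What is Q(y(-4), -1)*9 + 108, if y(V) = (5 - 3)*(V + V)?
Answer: 27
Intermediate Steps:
y(V) = 4*V (y(V) = 2*(2*V) = 4*V)
Q(m, N) = -8 + N
Q(y(-4), -1)*9 + 108 = (-8 - 1)*9 + 108 = -9*9 + 108 = -81 + 108 = 27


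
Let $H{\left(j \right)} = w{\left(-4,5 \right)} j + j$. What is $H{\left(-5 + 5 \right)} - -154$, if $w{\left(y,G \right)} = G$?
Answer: $154$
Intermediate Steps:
$H{\left(j \right)} = 6 j$ ($H{\left(j \right)} = 5 j + j = 6 j$)
$H{\left(-5 + 5 \right)} - -154 = 6 \left(-5 + 5\right) - -154 = 6 \cdot 0 + 154 = 0 + 154 = 154$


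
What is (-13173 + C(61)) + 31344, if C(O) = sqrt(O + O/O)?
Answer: 18171 + sqrt(62) ≈ 18179.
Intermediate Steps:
C(O) = sqrt(1 + O) (C(O) = sqrt(O + 1) = sqrt(1 + O))
(-13173 + C(61)) + 31344 = (-13173 + sqrt(1 + 61)) + 31344 = (-13173 + sqrt(62)) + 31344 = 18171 + sqrt(62)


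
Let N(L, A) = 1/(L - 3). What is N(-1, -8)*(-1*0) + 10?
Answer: 10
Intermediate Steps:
N(L, A) = 1/(-3 + L)
N(-1, -8)*(-1*0) + 10 = (-1*0)/(-3 - 1) + 10 = 0/(-4) + 10 = -1/4*0 + 10 = 0 + 10 = 10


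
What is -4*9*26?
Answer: -936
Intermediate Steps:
-4*9*26 = -36*26 = -936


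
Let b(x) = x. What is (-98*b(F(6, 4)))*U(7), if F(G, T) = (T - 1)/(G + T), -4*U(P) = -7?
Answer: -1029/20 ≈ -51.450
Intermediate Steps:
U(P) = 7/4 (U(P) = -¼*(-7) = 7/4)
F(G, T) = (-1 + T)/(G + T)
(-98*b(F(6, 4)))*U(7) = -98*(-1 + 4)/(6 + 4)*(7/4) = -98*3/10*(7/4) = -147/5*7/4 = -1029/20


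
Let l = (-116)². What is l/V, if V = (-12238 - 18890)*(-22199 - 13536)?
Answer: 1682/139044885 ≈ 1.2097e-5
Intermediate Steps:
l = 13456
V = 1112359080 (V = -31128*(-35735) = 1112359080)
l/V = 13456/1112359080 = 13456*(1/1112359080) = 1682/139044885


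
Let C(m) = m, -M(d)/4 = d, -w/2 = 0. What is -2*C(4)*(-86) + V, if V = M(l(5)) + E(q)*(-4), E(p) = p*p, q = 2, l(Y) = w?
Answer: 672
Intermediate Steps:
w = 0 (w = -2*0 = 0)
l(Y) = 0
M(d) = -4*d
E(p) = p²
V = -16 (V = -4*0 + 2²*(-4) = 0 + 4*(-4) = 0 - 16 = -16)
-2*C(4)*(-86) + V = -2*4*(-86) - 16 = -8*(-86) - 16 = 688 - 16 = 672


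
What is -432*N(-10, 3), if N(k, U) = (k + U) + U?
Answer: 1728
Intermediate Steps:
N(k, U) = k + 2*U (N(k, U) = (U + k) + U = k + 2*U)
-432*N(-10, 3) = -432*(-10 + 2*3) = -432*(-10 + 6) = -432*(-4) = 1728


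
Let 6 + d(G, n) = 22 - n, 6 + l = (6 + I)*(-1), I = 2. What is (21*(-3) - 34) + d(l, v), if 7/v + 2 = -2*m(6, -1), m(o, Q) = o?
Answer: -161/2 ≈ -80.500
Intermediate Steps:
l = -14 (l = -6 + (6 + 2)*(-1) = -6 + 8*(-1) = -6 - 8 = -14)
v = -½ (v = 7/(-2 - 2*6) = 7/(-2 - 12) = 7/(-14) = 7*(-1/14) = -½ ≈ -0.50000)
d(G, n) = 16 - n (d(G, n) = -6 + (22 - n) = 16 - n)
(21*(-3) - 34) + d(l, v) = (21*(-3) - 34) + (16 - 1*(-½)) = (-63 - 34) + (16 + ½) = -97 + 33/2 = -161/2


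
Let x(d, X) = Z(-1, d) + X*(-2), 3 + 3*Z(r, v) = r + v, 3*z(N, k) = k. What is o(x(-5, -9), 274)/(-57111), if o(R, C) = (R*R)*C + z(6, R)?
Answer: -61655/57111 ≈ -1.0796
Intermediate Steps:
z(N, k) = k/3
Z(r, v) = -1 + r/3 + v/3 (Z(r, v) = -1 + (r + v)/3 = -1 + (r/3 + v/3) = -1 + r/3 + v/3)
x(d, X) = -4/3 - 2*X + d/3 (x(d, X) = (-1 + (⅓)*(-1) + d/3) + X*(-2) = (-1 - ⅓ + d/3) - 2*X = (-4/3 + d/3) - 2*X = -4/3 - 2*X + d/3)
o(R, C) = R/3 + C*R² (o(R, C) = (R*R)*C + R/3 = R²*C + R/3 = C*R² + R/3 = R/3 + C*R²)
o(x(-5, -9), 274)/(-57111) = ((-4/3 - 2*(-9) + (⅓)*(-5))*(⅓ + 274*(-4/3 - 2*(-9) + (⅓)*(-5))))/(-57111) = ((-4/3 + 18 - 5/3)*(⅓ + 274*(-4/3 + 18 - 5/3)))*(-1/57111) = (15*(⅓ + 274*15))*(-1/57111) = (15*(⅓ + 4110))*(-1/57111) = (15*(12331/3))*(-1/57111) = 61655*(-1/57111) = -61655/57111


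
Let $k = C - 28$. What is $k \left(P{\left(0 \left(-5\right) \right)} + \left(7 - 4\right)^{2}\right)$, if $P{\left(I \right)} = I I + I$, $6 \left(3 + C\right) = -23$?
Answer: $- \frac{627}{2} \approx -313.5$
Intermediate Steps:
$C = - \frac{41}{6}$ ($C = -3 + \frac{1}{6} \left(-23\right) = -3 - \frac{23}{6} = - \frac{41}{6} \approx -6.8333$)
$P{\left(I \right)} = I + I^{2}$ ($P{\left(I \right)} = I^{2} + I = I + I^{2}$)
$k = - \frac{209}{6}$ ($k = - \frac{41}{6} - 28 = - \frac{209}{6} \approx -34.833$)
$k \left(P{\left(0 \left(-5\right) \right)} + \left(7 - 4\right)^{2}\right) = - \frac{209 \left(0 \left(-5\right) \left(1 + 0 \left(-5\right)\right) + \left(7 - 4\right)^{2}\right)}{6} = - \frac{209 \left(0 \left(1 + 0\right) + 3^{2}\right)}{6} = - \frac{209 \left(0 \cdot 1 + 9\right)}{6} = - \frac{209 \left(0 + 9\right)}{6} = \left(- \frac{209}{6}\right) 9 = - \frac{627}{2}$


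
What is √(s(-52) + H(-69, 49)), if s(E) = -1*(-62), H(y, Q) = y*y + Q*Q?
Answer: 2*√1806 ≈ 84.994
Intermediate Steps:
H(y, Q) = Q² + y² (H(y, Q) = y² + Q² = Q² + y²)
s(E) = 62
√(s(-52) + H(-69, 49)) = √(62 + (49² + (-69)²)) = √(62 + (2401 + 4761)) = √(62 + 7162) = √7224 = 2*√1806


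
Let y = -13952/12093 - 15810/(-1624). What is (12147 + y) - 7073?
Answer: 1720982425/338604 ≈ 5082.6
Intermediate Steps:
y = 2905729/338604 (y = -13952*1/12093 - 15810*(-1/1624) = -13952/12093 + 7905/812 = 2905729/338604 ≈ 8.5815)
(12147 + y) - 7073 = (12147 + 2905729/338604) - 7073 = 4115928517/338604 - 7073 = 1720982425/338604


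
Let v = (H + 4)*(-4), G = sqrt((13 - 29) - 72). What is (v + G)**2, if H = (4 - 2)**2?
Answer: 936 - 128*I*sqrt(22) ≈ 936.0 - 600.37*I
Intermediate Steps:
H = 4 (H = 2**2 = 4)
G = 2*I*sqrt(22) (G = sqrt(-16 - 72) = sqrt(-88) = 2*I*sqrt(22) ≈ 9.3808*I)
v = -32 (v = (4 + 4)*(-4) = 8*(-4) = -32)
(v + G)**2 = (-32 + 2*I*sqrt(22))**2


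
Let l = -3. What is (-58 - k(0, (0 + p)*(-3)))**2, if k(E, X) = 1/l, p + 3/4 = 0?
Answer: 29929/9 ≈ 3325.4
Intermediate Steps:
p = -3/4 (p = -3/4 + 0 = -3/4 ≈ -0.75000)
k(E, X) = -1/3 (k(E, X) = 1/(-3) = -1/3)
(-58 - k(0, (0 + p)*(-3)))**2 = (-58 - 1*(-1/3))**2 = (-58 + 1/3)**2 = (-173/3)**2 = 29929/9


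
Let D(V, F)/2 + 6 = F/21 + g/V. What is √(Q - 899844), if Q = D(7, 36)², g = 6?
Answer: 2*I*√11022513/7 ≈ 948.58*I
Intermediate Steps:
D(V, F) = -12 + 12/V + 2*F/21 (D(V, F) = -12 + 2*(F/21 + 6/V) = -12 + 2*(6/V + F/21) = -12 + (12/V + 2*F/21) = -12 + 12/V + 2*F/21)
Q = 2304/49 (Q = (-12 + 12/7 + (2/21)*36)² = (-12 + 12*(⅐) + 24/7)² = (-12 + 12/7 + 24/7)² = (-48/7)² = 2304/49 ≈ 47.020)
√(Q - 899844) = √(2304/49 - 899844) = √(-44090052/49) = 2*I*√11022513/7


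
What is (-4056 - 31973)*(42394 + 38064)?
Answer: -2898821282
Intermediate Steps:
(-4056 - 31973)*(42394 + 38064) = -36029*80458 = -2898821282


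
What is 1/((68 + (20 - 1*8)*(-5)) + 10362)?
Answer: 1/10370 ≈ 9.6432e-5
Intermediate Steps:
1/((68 + (20 - 1*8)*(-5)) + 10362) = 1/((68 + (20 - 8)*(-5)) + 10362) = 1/((68 + 12*(-5)) + 10362) = 1/((68 - 60) + 10362) = 1/(8 + 10362) = 1/10370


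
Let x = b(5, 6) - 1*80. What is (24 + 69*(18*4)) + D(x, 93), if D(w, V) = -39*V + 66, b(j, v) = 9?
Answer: 1431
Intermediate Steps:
x = -71 (x = 9 - 1*80 = 9 - 80 = -71)
D(w, V) = 66 - 39*V
(24 + 69*(18*4)) + D(x, 93) = (24 + 69*(18*4)) + (66 - 39*93) = (24 + 69*72) + (66 - 3627) = (24 + 4968) - 3561 = 4992 - 3561 = 1431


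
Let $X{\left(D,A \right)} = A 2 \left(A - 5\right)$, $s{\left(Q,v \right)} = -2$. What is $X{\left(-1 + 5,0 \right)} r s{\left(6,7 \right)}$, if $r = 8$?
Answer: $0$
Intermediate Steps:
$X{\left(D,A \right)} = 2 A \left(-5 + A\right)$ ($X{\left(D,A \right)} = 2 A \left(A - 5\right) = 2 A \left(-5 + A\right)$)
$X{\left(-1 + 5,0 \right)} r s{\left(6,7 \right)} = 2 \cdot 0 \left(-5 + 0\right) 8 \left(-2\right) = 2 \cdot 0 \left(-5\right) 8 \left(-2\right) = 0 \cdot 8 \left(-2\right) = 0 \left(-2\right) = 0$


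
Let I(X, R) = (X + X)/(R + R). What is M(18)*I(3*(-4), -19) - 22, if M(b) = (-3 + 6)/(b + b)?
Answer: -417/19 ≈ -21.947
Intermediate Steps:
I(X, R) = X/R (I(X, R) = (2*X)/((2*R)) = (2*X)*(1/(2*R)) = X/R)
M(b) = 3/(2*b) (M(b) = 3/((2*b)) = 3*(1/(2*b)) = 3/(2*b))
M(18)*I(3*(-4), -19) - 22 = ((3/2)/18)*((3*(-4))/(-19)) - 22 = ((3/2)*(1/18))*(-12*(-1/19)) - 22 = (1/12)*(12/19) - 22 = 1/19 - 22 = -417/19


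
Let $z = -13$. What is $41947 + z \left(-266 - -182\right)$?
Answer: $43039$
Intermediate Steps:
$41947 + z \left(-266 - -182\right) = 41947 - 13 \left(-266 - -182\right) = 41947 - 13 \left(-266 + 182\right) = 41947 - -1092 = 41947 + 1092 = 43039$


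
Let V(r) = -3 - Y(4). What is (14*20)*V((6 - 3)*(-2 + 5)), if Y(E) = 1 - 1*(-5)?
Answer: -2520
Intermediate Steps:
Y(E) = 6 (Y(E) = 1 + 5 = 6)
V(r) = -9 (V(r) = -3 - 1*6 = -3 - 6 = -9)
(14*20)*V((6 - 3)*(-2 + 5)) = (14*20)*(-9) = 280*(-9) = -2520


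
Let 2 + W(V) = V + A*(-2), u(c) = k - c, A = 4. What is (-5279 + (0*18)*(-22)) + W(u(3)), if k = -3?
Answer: -5295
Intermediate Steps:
u(c) = -3 - c
W(V) = -10 + V (W(V) = -2 + (V + 4*(-2)) = -2 + (V - 8) = -2 + (-8 + V) = -10 + V)
(-5279 + (0*18)*(-22)) + W(u(3)) = (-5279 + (0*18)*(-22)) + (-10 + (-3 - 1*3)) = (-5279 + 0*(-22)) + (-10 + (-3 - 3)) = (-5279 + 0) + (-10 - 6) = -5279 - 16 = -5295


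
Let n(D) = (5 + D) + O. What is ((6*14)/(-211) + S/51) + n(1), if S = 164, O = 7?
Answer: 170213/10761 ≈ 15.818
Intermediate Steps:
n(D) = 12 + D (n(D) = (5 + D) + 7 = 12 + D)
((6*14)/(-211) + S/51) + n(1) = ((6*14)/(-211) + 164/51) + (12 + 1) = (84*(-1/211) + 164*(1/51)) + 13 = (-84/211 + 164/51) + 13 = 30320/10761 + 13 = 170213/10761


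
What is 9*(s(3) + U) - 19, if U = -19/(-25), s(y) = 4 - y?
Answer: -79/25 ≈ -3.1600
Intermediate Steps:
U = 19/25 (U = -19*(-1/25) = 19/25 ≈ 0.76000)
9*(s(3) + U) - 19 = 9*((4 - 1*3) + 19/25) - 19 = 9*((4 - 3) + 19/25) - 19 = 9*(1 + 19/25) - 19 = 9*(44/25) - 19 = 396/25 - 19 = -79/25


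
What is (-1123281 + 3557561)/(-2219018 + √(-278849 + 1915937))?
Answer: -1350427784260/1231009811809 - 2434280*√102318/1231009811809 ≈ -1.0976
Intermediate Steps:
(-1123281 + 3557561)/(-2219018 + √(-278849 + 1915937)) = 2434280/(-2219018 + √1637088) = 2434280/(-2219018 + 4*√102318)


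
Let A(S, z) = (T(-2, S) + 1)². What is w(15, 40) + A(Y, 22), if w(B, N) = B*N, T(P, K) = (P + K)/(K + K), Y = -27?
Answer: 1756489/2916 ≈ 602.36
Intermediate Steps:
T(P, K) = (K + P)/(2*K) (T(P, K) = (K + P)/((2*K)) = (K + P)*(1/(2*K)) = (K + P)/(2*K))
A(S, z) = (1 + (-2 + S)/(2*S))² (A(S, z) = ((S - 2)/(2*S) + 1)² = ((-2 + S)/(2*S) + 1)² = (1 + (-2 + S)/(2*S))²)
w(15, 40) + A(Y, 22) = 15*40 + (¼)*(-2 + 3*(-27))²/(-27)² = 600 + (¼)*(1/729)*(-2 - 81)² = 600 + (¼)*(1/729)*(-83)² = 600 + (¼)*(1/729)*6889 = 600 + 6889/2916 = 1756489/2916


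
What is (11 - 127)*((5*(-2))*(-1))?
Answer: -1160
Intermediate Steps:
(11 - 127)*((5*(-2))*(-1)) = -(-1160)*(-1) = -116*10 = -1160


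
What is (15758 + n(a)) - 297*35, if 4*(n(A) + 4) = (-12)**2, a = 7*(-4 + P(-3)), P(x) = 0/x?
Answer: 5395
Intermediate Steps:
P(x) = 0
a = -28 (a = 7*(-4 + 0) = 7*(-4) = -28)
n(A) = 32 (n(A) = -4 + (1/4)*(-12)**2 = -4 + (1/4)*144 = -4 + 36 = 32)
(15758 + n(a)) - 297*35 = (15758 + 32) - 297*35 = 15790 - 10395 = 5395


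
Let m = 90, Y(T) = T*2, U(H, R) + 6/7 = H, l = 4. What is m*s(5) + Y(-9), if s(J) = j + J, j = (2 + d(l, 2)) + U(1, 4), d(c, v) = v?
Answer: 5634/7 ≈ 804.86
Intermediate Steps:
U(H, R) = -6/7 + H
Y(T) = 2*T
j = 29/7 (j = (2 + 2) + (-6/7 + 1) = 4 + ⅐ = 29/7 ≈ 4.1429)
s(J) = 29/7 + J
m*s(5) + Y(-9) = 90*(29/7 + 5) + 2*(-9) = 90*(64/7) - 18 = 5760/7 - 18 = 5634/7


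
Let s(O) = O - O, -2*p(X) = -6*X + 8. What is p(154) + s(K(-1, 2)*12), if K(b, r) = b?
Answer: 458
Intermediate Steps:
p(X) = -4 + 3*X (p(X) = -(-6*X + 8)/2 = -(8 - 6*X)/2 = -4 + 3*X)
s(O) = 0
p(154) + s(K(-1, 2)*12) = (-4 + 3*154) + 0 = (-4 + 462) + 0 = 458 + 0 = 458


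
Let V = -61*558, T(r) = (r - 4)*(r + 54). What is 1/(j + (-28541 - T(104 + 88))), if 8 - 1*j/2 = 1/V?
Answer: -17019/1272561686 ≈ -1.3374e-5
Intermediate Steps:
T(r) = (-4 + r)*(54 + r)
V = -34038
j = 272305/17019 (j = 16 - 2/(-34038) = 16 - 2*(-1/34038) = 16 + 1/17019 = 272305/17019 ≈ 16.000)
1/(j + (-28541 - T(104 + 88))) = 1/(272305/17019 + (-28541 - (-216 + (104 + 88)**2 + 50*(104 + 88)))) = 1/(272305/17019 + (-28541 - (-216 + 192**2 + 50*192))) = 1/(272305/17019 + (-28541 - (-216 + 36864 + 9600))) = 1/(272305/17019 + (-28541 - 1*46248)) = 1/(272305/17019 + (-28541 - 46248)) = 1/(272305/17019 - 74789) = 1/(-1272561686/17019) = -17019/1272561686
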